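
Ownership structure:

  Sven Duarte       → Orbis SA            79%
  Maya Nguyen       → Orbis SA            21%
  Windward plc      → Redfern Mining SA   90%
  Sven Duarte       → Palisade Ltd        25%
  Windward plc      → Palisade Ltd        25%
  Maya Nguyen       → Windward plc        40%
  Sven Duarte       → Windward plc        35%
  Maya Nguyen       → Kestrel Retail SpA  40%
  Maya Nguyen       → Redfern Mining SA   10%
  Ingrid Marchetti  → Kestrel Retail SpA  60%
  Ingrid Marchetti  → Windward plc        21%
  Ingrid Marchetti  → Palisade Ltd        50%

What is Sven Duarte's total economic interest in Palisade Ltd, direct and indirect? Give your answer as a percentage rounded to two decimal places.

33.75%

Sven reaches Palisade along 2 paths.
Via Windward: 35% × 25% = 8.75%.
Direct stake: 25% = 25%.
Total: 8.75% + 25% = 33.75%.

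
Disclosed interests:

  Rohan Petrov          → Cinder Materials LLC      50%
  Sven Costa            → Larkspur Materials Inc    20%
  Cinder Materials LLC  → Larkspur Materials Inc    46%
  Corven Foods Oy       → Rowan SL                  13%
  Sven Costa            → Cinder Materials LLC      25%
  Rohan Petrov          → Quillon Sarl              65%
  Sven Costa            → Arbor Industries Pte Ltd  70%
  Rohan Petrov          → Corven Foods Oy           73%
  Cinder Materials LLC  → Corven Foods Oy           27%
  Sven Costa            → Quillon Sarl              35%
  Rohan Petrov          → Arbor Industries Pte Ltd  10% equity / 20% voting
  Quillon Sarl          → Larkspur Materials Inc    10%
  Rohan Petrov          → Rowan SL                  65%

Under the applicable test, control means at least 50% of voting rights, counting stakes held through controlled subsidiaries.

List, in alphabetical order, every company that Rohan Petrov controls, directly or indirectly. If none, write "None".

Rohan holds 50% of Cinder, so Rohan controls Cinder.
Rohan holds 65% of Quillon, so Rohan controls Quillon.
Rohan and Cinder together hold 73% + 27% = 100% of Corven, so Rohan controls Corven.
Quillon and Cinder together hold 10% + 46% = 56% of Larkspur, so Rohan controls Larkspur.
Corven and Rohan together hold 13% + 65% = 78% of Rowan, so Rohan controls Rowan.
No other company's threshold is met.

Cinder Materials LLC, Corven Foods Oy, Larkspur Materials Inc, Quillon Sarl, Rowan SL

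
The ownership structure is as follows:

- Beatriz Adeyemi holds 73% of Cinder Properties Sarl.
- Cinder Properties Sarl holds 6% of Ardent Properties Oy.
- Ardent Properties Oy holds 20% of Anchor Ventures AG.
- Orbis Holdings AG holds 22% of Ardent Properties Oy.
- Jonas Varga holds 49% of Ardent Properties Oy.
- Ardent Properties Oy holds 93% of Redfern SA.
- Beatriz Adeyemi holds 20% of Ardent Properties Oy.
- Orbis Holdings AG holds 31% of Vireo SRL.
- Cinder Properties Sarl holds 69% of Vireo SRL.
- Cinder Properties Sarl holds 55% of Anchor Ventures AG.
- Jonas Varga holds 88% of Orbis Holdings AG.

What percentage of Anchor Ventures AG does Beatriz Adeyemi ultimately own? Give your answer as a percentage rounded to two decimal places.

Beatriz reaches Anchor along 3 paths.
Via Ardent: 20% × 20% = 4%.
Via Cinder → Ardent: 73% × 6% × 20% = 0.876%.
Via Cinder: 73% × 55% = 40.15%.
Total: 4% + 0.876% + 40.15% = 45.026%.
Rounded: 45.03%.

45.03%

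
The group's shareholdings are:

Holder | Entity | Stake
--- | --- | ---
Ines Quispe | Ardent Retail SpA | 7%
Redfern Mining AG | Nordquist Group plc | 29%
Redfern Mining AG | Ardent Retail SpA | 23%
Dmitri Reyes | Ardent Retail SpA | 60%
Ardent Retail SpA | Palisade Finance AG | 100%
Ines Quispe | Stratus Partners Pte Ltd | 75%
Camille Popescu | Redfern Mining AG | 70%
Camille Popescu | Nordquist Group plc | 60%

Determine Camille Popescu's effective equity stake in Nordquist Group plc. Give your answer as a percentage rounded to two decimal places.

80.30%

Camille reaches Nordquist along 2 paths.
Direct stake: 60% = 60%.
Via Redfern: 70% × 29% = 20.3%.
Total: 60% + 20.3% = 80.3%.
Rounded: 80.30%.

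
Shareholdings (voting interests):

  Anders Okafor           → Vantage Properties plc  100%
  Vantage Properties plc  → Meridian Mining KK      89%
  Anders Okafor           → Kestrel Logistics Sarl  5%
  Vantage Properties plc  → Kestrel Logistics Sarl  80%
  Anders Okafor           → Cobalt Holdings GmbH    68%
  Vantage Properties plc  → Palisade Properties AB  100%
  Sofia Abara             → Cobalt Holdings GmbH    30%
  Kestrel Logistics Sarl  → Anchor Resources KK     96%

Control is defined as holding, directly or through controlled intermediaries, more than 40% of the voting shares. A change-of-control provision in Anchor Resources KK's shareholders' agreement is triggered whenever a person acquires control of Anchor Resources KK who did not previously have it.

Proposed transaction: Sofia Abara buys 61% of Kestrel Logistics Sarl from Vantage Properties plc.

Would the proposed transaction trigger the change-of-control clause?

The purchase adds only to Sofia's holdings (Vantage's stake shrinks), so Sofia is the only person who could newly come to control Anchor.
Sofia's largest direct stake is 30% in Cobalt, which does not meet the threshold, so Sofia controls no company.
Neither Sofia nor any entity Sofia controls holds any voting interest in Anchor.
So before the transaction, Sofia does not control Anchor.
After the purchase, Sofia holds 61% of Kestrel directly, and Vantage's stake falls to 19%.
Sofia holds 61% of Kestrel, so Sofia controls Kestrel.
Kestrel holds 96% of Anchor, so Sofia controls Anchor.
Sofia did not control Anchor before and does after, so the clause is triggered.

Yes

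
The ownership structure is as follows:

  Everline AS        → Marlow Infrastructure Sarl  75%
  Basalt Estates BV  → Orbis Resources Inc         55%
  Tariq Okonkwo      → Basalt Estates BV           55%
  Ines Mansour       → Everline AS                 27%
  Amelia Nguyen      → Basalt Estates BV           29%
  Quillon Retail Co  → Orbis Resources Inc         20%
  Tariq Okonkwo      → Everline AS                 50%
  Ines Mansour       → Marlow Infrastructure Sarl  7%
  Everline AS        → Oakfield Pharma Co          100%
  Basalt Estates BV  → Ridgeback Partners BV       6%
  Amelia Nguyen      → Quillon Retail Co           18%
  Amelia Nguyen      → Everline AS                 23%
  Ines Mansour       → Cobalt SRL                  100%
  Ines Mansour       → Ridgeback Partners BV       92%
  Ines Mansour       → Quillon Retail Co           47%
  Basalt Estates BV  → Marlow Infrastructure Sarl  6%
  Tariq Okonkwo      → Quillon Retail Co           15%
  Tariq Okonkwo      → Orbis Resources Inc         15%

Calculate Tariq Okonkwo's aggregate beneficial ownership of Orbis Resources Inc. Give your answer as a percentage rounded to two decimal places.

48.25%

Tariq reaches Orbis along 3 paths.
Via Quillon: 15% × 20% = 3%.
Direct stake: 15% = 15%.
Via Basalt: 55% × 55% = 30.25%.
Total: 3% + 15% + 30.25% = 48.25%.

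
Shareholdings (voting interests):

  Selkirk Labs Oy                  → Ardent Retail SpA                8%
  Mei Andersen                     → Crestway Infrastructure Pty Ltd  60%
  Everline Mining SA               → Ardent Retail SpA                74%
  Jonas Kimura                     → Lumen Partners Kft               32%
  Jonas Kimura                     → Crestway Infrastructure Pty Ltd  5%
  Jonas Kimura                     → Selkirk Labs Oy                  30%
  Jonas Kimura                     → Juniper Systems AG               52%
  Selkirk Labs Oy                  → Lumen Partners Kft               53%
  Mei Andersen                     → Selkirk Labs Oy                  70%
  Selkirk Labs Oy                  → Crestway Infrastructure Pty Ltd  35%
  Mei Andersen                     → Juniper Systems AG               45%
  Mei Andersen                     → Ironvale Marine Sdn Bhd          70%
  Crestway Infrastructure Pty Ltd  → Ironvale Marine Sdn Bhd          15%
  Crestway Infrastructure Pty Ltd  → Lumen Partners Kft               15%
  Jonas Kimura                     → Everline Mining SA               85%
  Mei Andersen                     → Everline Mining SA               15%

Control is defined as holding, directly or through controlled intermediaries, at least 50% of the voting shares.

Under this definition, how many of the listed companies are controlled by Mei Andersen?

Mei holds 70% of Selkirk, so Mei controls Selkirk.
Selkirk and Mei together hold 35% + 60% = 95% of Crestway, so Mei controls Crestway.
Selkirk and Crestway together hold 53% + 15% = 68% of Lumen, so Mei controls Lumen.
Crestway and Mei together hold 15% + 70% = 85% of Ironvale, so Mei controls Ironvale.
No other company's threshold is met.
Mei controls 4 companies.

4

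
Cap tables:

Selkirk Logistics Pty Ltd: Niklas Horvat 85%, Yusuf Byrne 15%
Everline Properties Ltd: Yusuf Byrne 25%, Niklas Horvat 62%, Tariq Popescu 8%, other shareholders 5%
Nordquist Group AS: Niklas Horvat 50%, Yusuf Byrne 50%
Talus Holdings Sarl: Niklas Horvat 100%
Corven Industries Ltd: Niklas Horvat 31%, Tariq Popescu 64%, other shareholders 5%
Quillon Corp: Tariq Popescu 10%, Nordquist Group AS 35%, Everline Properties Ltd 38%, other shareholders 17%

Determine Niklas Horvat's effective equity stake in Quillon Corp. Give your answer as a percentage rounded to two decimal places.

Niklas reaches Quillon along 2 paths.
Via Nordquist: 50% × 35% = 17.5%.
Via Everline: 62% × 38% = 23.56%.
Total: 17.5% + 23.56% = 41.06%.

41.06%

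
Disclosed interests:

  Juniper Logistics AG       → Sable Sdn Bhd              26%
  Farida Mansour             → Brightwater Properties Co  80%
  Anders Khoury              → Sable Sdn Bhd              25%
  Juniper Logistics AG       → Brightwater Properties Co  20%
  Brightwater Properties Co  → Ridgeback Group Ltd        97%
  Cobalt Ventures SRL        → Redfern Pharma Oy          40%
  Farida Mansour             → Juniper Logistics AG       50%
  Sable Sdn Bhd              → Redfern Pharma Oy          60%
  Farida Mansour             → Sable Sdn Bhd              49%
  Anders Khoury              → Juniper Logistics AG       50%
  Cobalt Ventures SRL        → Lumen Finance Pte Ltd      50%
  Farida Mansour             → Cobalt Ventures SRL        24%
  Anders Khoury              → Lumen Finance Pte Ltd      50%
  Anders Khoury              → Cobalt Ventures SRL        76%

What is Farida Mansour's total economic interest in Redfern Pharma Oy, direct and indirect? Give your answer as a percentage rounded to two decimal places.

Farida reaches Redfern along 3 paths.
Via Cobalt: 24% × 40% = 9.6%.
Via Juniper → Sable: 50% × 26% × 60% = 7.8%.
Via Sable: 49% × 60% = 29.4%.
Total: 9.6% + 7.8% + 29.4% = 46.8%.
Rounded: 46.80%.

46.80%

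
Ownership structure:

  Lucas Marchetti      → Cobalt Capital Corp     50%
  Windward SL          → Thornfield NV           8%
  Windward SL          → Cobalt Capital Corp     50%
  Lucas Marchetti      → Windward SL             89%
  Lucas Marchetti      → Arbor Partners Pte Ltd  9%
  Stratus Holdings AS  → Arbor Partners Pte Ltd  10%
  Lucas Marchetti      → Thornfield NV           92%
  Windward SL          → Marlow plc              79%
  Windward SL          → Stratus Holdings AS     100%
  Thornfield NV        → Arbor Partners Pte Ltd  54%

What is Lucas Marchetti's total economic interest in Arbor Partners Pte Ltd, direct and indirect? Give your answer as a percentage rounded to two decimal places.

71.42%

Lucas reaches Arbor along 4 paths.
Via Thornfield: 92% × 54% = 49.68%.
Via Windward → Thornfield: 89% × 8% × 54% = 3.8448%.
Direct stake: 9% = 9%.
Via Windward → Stratus: 89% × 100% × 10% = 8.9%.
Total: 49.68% + 3.8448% + 9% + 8.9% = 71.4248%.
Rounded: 71.42%.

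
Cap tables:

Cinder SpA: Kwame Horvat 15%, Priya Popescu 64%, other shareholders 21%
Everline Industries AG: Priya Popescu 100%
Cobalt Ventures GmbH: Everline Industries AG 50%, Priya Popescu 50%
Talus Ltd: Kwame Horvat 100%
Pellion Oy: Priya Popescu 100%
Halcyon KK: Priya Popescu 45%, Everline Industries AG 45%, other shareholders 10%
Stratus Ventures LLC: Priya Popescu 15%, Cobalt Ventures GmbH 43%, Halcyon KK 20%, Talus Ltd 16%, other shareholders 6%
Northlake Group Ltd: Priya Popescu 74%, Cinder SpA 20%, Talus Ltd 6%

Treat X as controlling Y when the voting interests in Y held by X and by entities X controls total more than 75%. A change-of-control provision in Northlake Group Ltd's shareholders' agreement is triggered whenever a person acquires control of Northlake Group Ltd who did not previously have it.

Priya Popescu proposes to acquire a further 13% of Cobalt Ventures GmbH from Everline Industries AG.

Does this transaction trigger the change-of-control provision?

No

The purchase adds only to Priya's holdings (Everline's stake shrinks), so Priya is the only person who could newly come to control Northlake.
Priya holds 100% of Everline, so Priya controls Everline.
Everline and Priya together hold 50% + 50% = 100% of Cobalt, so Priya controls Cobalt.
Priya holds 100% of Pellion, so Priya controls Pellion.
Priya and Everline together hold 45% + 45% = 90% of Halcyon, so Priya controls Halcyon.
Priya and Cobalt and Halcyon together hold 15% + 43% + 20% = 78% of Stratus, so Priya controls Stratus.
In Northlake, Priya's side holds only 74%, not > 75%.
So before the transaction, Priya does not control Northlake.
After the purchase, Priya's direct stake in Cobalt rises to 50% + 13% = 63%, and Everline's stake falls to 37%.
Everline and Priya together hold 37% + 63% = 100% of Cobalt, so Priya controls Cobalt.
After the transaction, Priya's side holds 74% of Northlake, not > 75%, so Priya still does not control Northlake.
No new person acquires control, so the clause is not triggered.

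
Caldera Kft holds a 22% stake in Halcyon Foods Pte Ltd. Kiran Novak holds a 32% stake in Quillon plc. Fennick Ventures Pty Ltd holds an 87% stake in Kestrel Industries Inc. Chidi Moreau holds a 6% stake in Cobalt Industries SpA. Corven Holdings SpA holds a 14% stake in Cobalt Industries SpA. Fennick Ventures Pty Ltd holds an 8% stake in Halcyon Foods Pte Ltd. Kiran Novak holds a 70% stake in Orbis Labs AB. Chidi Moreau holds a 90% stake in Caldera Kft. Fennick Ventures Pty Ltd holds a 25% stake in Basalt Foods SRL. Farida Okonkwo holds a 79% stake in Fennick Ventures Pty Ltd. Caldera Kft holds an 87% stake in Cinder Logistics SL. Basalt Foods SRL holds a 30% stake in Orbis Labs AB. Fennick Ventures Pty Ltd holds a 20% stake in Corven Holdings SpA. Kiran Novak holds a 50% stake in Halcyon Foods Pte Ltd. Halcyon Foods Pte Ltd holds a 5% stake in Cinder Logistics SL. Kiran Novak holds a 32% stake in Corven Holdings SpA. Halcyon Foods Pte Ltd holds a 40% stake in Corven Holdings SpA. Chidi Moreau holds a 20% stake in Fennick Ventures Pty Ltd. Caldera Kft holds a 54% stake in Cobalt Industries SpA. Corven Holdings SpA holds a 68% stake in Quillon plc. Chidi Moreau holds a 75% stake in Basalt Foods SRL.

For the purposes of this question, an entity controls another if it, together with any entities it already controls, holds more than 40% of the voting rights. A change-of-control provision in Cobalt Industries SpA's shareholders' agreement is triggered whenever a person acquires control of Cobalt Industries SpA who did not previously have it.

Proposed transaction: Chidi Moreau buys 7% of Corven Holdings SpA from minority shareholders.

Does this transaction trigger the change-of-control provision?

The purchase changes only Chidi's holdings, so Chidi is the only person who could newly come to control Cobalt.
Chidi holds 90% of Caldera, so Chidi controls Caldera.
Chidi and Caldera together hold 6% + 54% = 60% of Cobalt, so Chidi controls Cobalt.
So Chidi already controls Cobalt before the transaction.
After the purchase, Chidi holds 7% of Corven directly.
Chidi controlled Cobalt already, so this is not a new person acquiring control; every other person's position is unchanged or reduced.
No new person acquires control, so the clause is not triggered.

No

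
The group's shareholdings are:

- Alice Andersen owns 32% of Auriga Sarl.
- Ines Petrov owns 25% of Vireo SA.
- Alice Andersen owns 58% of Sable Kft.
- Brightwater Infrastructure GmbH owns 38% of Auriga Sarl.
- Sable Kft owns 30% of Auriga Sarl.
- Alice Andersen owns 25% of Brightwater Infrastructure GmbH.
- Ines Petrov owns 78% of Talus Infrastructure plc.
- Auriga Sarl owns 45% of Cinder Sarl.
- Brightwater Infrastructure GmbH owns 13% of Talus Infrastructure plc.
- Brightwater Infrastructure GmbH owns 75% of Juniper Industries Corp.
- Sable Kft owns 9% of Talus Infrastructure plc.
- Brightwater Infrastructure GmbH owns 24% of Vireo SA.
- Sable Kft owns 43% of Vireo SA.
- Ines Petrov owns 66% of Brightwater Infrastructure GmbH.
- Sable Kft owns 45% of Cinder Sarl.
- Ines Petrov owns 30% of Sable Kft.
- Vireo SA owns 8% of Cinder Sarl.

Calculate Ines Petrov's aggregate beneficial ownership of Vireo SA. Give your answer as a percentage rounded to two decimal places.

53.74%

Ines reaches Vireo along 3 paths.
Direct stake: 25% = 25%.
Via Sable: 30% × 43% = 12.9%.
Via Brightwater: 66% × 24% = 15.84%.
Total: 25% + 12.9% + 15.84% = 53.74%.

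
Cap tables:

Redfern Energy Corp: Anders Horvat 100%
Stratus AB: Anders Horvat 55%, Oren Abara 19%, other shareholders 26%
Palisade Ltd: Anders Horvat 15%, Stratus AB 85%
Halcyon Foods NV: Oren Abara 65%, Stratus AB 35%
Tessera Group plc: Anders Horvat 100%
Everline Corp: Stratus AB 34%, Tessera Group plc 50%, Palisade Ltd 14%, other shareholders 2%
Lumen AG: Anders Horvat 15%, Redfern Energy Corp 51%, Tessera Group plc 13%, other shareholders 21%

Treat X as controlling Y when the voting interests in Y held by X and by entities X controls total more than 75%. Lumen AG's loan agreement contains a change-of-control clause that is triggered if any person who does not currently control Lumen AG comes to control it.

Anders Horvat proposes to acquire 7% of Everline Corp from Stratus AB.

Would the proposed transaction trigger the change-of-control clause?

The purchase adds only to Anders's holdings (Stratus's stake shrinks), so Anders is the only person who could newly come to control Lumen.
Anders holds 100% of Redfern, so Anders controls Redfern.
Anders holds 100% of Tessera, so Anders controls Tessera.
Anders and Redfern and Tessera together hold 15% + 51% + 13% = 79% of Lumen, so Anders controls Lumen.
So Anders already controls Lumen before the transaction.
After the purchase, Anders holds 7% of Everline directly, and Stratus's stake falls to 27%.
Anders controlled Lumen already, so this is not a new person acquiring control; every other person's position is unchanged or reduced.
No new person acquires control, so the clause is not triggered.

No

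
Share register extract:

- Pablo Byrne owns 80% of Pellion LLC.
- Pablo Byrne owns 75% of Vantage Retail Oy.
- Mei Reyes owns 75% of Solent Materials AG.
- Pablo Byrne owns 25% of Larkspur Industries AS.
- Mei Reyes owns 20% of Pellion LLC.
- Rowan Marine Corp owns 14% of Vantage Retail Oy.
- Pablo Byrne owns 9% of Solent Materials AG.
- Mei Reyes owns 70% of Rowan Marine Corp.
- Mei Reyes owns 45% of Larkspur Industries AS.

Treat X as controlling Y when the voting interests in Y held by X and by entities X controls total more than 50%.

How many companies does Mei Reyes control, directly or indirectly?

2

Mei holds 70% of Rowan, so Mei controls Rowan.
Mei holds 75% of Solent, so Mei controls Solent.
No other company's threshold is met.
Mei controls 2 companies.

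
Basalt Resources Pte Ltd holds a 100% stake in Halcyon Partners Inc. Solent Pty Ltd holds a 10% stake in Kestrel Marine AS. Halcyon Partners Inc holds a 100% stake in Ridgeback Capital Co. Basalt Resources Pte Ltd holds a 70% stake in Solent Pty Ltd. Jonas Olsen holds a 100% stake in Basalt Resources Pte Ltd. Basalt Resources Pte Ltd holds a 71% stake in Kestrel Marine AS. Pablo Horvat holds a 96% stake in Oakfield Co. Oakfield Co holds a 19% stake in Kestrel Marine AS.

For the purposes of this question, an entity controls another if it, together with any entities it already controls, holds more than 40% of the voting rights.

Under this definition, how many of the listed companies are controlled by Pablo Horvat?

1

Pablo holds 96% of Oakfield, so Pablo controls Oakfield.
No other company's threshold is met.
Pablo controls 1 company.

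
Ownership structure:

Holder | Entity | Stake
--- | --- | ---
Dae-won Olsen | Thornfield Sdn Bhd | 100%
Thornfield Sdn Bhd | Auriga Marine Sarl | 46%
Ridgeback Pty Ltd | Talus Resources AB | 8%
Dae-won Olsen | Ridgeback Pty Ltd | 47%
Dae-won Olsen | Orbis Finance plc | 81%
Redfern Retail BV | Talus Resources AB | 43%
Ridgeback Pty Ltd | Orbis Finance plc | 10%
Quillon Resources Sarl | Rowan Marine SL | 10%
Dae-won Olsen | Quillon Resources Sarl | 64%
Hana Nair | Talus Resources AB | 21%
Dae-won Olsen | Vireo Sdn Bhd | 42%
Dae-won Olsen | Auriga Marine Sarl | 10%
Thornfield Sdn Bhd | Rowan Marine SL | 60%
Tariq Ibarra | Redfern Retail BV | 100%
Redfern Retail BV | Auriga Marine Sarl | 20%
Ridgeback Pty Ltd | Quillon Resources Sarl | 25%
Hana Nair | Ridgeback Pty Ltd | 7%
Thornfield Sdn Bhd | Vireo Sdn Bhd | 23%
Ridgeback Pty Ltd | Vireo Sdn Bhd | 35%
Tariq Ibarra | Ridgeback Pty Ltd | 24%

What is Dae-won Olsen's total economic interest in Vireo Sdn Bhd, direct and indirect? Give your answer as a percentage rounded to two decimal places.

Dae-won reaches Vireo along 3 paths.
Direct stake: 42% = 42%.
Via Ridgeback: 47% × 35% = 16.45%.
Via Thornfield: 100% × 23% = 23%.
Total: 42% + 16.45% + 23% = 81.45%.

81.45%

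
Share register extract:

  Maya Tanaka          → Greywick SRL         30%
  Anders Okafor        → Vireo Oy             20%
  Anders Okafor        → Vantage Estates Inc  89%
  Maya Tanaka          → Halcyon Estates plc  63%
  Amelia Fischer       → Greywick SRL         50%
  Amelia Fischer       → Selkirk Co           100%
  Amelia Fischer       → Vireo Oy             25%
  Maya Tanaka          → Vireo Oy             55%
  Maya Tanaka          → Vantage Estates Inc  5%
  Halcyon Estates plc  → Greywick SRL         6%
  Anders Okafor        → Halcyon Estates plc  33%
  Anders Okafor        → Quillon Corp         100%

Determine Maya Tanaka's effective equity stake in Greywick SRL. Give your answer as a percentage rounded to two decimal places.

33.78%

Maya reaches Greywick along 2 paths.
Direct stake: 30% = 30%.
Via Halcyon: 63% × 6% = 3.78%.
Total: 30% + 3.78% = 33.78%.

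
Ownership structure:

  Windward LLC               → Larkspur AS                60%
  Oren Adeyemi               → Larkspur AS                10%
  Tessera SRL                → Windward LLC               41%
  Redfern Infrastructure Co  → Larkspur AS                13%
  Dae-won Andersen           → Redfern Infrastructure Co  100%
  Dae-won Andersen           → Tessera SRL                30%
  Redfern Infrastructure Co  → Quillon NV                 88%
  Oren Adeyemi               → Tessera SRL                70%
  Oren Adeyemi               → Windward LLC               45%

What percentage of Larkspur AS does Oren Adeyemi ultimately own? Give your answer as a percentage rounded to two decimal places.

54.22%

Oren reaches Larkspur along 3 paths.
Via Windward: 45% × 60% = 27%.
Via Tessera → Windward: 70% × 41% × 60% = 17.22%.
Direct stake: 10% = 10%.
Total: 27% + 17.22% + 10% = 54.22%.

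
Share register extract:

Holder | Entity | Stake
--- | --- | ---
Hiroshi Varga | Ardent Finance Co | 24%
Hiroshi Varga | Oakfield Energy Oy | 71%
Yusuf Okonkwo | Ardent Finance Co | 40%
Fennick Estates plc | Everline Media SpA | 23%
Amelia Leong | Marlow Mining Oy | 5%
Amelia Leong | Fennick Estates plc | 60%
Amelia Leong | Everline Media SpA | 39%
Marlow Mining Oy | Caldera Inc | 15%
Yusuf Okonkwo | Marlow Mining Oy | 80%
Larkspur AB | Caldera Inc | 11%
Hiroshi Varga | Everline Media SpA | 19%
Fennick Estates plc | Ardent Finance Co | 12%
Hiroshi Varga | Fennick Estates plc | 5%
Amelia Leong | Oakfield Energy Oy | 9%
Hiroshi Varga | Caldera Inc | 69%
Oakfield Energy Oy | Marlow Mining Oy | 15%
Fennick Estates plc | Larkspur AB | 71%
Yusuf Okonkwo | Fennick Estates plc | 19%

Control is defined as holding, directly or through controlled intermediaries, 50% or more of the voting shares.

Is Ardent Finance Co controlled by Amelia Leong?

Amelia holds 60% of Fennick, so Amelia controls Fennick.
Fennick holds 71% of Larkspur, so Amelia controls Larkspur.
Amelia and Fennick together hold 39% + 23% = 62% of Everline, so Amelia controls Everline.
In Ardent, Amelia's side holds only 12%, not ≥ 50%.
So Amelia does not control Ardent.

No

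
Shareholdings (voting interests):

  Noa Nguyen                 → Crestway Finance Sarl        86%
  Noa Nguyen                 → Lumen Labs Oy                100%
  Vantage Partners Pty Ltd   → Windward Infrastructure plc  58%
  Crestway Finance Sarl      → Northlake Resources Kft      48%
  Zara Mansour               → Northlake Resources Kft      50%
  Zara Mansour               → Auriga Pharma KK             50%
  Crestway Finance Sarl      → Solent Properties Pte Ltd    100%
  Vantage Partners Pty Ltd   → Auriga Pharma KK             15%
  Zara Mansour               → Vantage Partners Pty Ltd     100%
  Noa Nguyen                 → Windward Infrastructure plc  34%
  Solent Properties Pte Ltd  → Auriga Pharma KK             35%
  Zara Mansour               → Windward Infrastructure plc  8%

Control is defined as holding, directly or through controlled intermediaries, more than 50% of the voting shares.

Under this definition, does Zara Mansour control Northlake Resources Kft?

Zara holds 100% of Vantage, so Zara controls Vantage.
Zara and Vantage together hold 50% + 15% = 65% of Auriga, so Zara controls Auriga.
Vantage and Zara together hold 58% + 8% = 66% of Windward, so Zara controls Windward.
In Northlake, Zara's side holds only 50%, not > 50%.
So Zara does not control Northlake.

No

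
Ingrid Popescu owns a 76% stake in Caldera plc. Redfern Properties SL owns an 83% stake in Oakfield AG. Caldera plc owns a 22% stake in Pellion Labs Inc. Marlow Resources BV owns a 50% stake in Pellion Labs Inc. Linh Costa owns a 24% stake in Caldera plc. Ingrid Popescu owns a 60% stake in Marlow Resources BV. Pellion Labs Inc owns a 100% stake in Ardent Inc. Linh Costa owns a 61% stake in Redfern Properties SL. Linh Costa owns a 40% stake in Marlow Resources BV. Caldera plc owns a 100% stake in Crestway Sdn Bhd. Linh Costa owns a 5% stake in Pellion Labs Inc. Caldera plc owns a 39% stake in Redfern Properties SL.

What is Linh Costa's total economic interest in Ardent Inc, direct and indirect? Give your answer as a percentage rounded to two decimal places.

Linh reaches Ardent along 3 paths.
Via Marlow → Pellion: 40% × 50% × 100% = 20%.
Via Pellion: 5% × 100% = 5%.
Via Caldera → Pellion: 24% × 22% × 100% = 5.28%.
Total: 20% + 5% + 5.28% = 30.28%.

30.28%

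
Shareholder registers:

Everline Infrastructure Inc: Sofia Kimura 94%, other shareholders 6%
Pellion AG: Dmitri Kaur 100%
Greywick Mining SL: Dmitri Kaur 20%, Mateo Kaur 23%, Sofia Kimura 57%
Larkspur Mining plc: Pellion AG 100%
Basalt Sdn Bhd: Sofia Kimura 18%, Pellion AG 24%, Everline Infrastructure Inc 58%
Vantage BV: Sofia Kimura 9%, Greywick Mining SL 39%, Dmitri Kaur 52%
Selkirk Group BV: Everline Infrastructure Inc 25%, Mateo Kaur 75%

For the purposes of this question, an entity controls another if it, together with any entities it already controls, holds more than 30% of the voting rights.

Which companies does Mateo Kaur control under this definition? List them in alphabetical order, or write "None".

Mateo holds 75% of Selkirk, so Mateo controls Selkirk.
No other company's threshold is met.

Selkirk Group BV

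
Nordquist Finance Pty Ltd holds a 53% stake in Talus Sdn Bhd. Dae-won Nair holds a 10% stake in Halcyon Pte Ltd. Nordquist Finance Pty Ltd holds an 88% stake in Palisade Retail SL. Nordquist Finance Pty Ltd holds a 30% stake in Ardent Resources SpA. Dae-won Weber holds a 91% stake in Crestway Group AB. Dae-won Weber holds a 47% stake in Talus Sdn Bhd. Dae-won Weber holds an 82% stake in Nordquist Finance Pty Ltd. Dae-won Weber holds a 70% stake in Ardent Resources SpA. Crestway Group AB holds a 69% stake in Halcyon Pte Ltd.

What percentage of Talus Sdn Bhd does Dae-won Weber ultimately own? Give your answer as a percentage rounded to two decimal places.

Dae-won Weber reaches Talus along 2 paths.
Direct stake: 47% = 47%.
Via Nordquist: 82% × 53% = 43.46%.
Total: 47% + 43.46% = 90.46%.

90.46%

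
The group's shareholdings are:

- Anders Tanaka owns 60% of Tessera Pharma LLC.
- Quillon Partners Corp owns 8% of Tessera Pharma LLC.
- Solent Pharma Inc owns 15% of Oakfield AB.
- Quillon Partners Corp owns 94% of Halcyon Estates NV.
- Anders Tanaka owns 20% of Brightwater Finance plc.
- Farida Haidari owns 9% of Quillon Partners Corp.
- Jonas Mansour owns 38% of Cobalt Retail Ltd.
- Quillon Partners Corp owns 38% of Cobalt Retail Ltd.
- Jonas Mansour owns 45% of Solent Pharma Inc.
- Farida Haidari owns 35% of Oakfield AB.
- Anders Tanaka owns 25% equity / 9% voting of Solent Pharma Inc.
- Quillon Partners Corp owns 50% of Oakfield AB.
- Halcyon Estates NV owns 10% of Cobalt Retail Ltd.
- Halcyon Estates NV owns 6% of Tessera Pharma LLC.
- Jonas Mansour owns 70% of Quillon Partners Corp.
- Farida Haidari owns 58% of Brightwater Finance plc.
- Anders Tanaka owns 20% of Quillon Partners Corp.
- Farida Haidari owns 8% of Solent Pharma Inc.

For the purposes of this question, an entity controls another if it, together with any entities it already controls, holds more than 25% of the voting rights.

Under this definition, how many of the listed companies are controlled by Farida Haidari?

Farida holds 35% of Oakfield, so Farida controls Oakfield.
Farida holds 58% of Brightwater, so Farida controls Brightwater.
No other company's threshold is met.
Farida controls 2 companies.

2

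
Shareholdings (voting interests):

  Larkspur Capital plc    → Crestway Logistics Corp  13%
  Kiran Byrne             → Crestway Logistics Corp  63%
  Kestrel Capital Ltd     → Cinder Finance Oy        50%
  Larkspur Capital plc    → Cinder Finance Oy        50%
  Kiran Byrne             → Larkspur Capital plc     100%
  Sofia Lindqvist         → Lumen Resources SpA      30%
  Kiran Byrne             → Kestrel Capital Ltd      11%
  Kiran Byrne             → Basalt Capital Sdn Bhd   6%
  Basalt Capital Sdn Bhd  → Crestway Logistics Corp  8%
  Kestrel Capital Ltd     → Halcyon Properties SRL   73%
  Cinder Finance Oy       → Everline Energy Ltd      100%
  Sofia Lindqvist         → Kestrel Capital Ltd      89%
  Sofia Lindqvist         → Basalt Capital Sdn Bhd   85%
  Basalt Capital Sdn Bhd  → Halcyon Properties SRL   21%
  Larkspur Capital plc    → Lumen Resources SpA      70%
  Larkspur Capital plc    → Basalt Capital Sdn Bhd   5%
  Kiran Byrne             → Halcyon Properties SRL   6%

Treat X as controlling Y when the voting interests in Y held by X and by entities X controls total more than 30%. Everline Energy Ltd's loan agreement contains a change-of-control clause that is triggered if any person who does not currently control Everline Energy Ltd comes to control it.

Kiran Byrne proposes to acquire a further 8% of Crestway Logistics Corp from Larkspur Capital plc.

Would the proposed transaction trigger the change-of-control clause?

The purchase adds only to Kiran's holdings (Larkspur's stake shrinks), so Kiran is the only person who could newly come to control Everline.
Kiran holds 100% of Larkspur, so Kiran controls Larkspur.
Larkspur holds 50% of Cinder, so Kiran controls Cinder.
Cinder holds 100% of Everline, so Kiran controls Everline.
So Kiran already controls Everline before the transaction.
After the purchase, Kiran's direct stake in Crestway rises to 63% + 8% = 71%, and Larkspur's stake falls to 5%.
Kiran controlled Everline already, so this is not a new person acquiring control; every other person's position is unchanged or reduced.
No new person acquires control, so the clause is not triggered.

No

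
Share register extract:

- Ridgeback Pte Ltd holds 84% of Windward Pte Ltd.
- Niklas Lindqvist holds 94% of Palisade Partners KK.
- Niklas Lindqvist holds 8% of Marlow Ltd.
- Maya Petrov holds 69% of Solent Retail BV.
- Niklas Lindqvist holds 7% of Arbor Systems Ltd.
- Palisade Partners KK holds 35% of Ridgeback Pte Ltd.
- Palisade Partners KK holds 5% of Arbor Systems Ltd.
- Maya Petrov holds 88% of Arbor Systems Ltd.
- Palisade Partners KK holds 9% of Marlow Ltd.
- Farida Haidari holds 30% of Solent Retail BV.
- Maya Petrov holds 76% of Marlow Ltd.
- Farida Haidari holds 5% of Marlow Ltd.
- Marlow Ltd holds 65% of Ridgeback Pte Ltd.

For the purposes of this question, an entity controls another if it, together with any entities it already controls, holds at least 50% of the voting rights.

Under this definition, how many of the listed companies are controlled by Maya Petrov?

5

Maya holds 88% of Arbor, so Maya controls Arbor.
Maya holds 76% of Marlow, so Maya controls Marlow.
Maya holds 69% of Solent, so Maya controls Solent.
Marlow holds 65% of Ridgeback, so Maya controls Ridgeback.
Ridgeback holds 84% of Windward, so Maya controls Windward.
No other company's threshold is met.
Maya controls 5 companies.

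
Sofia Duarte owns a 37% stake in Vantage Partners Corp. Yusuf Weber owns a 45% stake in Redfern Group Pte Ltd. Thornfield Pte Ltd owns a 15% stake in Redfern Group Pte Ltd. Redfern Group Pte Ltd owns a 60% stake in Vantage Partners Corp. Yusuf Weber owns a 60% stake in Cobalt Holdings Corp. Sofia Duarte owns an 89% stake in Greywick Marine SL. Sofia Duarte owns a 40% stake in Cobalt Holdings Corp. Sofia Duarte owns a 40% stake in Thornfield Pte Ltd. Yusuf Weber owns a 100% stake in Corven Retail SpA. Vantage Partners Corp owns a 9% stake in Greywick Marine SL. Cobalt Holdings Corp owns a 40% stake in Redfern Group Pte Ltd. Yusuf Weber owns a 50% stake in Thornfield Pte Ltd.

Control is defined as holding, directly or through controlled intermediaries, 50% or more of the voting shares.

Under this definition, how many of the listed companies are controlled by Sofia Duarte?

1

Sofia holds 89% of Greywick, so Sofia controls Greywick.
No other company's threshold is met.
Sofia controls 1 company.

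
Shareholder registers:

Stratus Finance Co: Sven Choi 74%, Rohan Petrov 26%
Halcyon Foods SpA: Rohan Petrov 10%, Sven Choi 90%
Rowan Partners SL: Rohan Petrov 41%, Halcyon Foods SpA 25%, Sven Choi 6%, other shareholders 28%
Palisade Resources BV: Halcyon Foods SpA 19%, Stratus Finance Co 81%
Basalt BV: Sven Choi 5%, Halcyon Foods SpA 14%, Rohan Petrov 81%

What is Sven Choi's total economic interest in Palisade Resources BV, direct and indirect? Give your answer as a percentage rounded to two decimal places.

77.04%

Sven reaches Palisade along 2 paths.
Via Halcyon: 90% × 19% = 17.1%.
Via Stratus: 74% × 81% = 59.94%.
Total: 17.1% + 59.94% = 77.04%.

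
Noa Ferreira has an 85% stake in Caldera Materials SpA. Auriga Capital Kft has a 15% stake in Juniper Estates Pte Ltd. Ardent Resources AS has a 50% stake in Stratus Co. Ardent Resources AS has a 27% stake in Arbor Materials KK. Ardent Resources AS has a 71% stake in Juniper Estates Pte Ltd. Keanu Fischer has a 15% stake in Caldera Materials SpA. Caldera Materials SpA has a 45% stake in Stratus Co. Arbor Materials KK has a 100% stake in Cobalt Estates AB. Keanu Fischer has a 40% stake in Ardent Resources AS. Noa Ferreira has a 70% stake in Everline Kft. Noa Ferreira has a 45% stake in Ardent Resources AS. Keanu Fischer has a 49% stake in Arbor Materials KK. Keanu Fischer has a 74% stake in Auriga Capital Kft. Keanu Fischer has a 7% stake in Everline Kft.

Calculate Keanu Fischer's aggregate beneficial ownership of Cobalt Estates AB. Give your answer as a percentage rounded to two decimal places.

59.80%

Keanu reaches Cobalt along 2 paths.
Via Ardent → Arbor: 40% × 27% × 100% = 10.8%.
Via Arbor: 49% × 100% = 49%.
Total: 10.8% + 49% = 59.8%.
Rounded: 59.80%.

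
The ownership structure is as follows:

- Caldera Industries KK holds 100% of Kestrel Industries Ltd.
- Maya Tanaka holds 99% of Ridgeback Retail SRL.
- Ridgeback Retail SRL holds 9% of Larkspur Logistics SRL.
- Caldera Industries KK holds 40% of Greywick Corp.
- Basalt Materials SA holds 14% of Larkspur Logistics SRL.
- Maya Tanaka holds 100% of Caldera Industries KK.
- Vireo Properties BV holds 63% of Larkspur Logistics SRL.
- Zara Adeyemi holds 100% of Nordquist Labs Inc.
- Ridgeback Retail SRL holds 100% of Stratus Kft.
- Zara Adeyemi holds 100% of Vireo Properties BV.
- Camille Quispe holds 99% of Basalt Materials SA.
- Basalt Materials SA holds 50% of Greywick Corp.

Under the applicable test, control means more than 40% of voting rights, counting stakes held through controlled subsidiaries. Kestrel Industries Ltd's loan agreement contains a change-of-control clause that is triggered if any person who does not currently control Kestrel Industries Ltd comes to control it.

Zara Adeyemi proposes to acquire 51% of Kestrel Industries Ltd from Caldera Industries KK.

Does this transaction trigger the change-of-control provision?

The purchase adds only to Zara's holdings (Caldera's stake shrinks), so Zara is the only person who could newly come to control Kestrel.
Zara holds 100% of Nordquist, so Zara controls Nordquist.
Zara holds 100% of Vireo, so Zara controls Vireo.
Vireo holds 63% of Larkspur, so Zara controls Larkspur.
Neither Zara nor any entity Zara controls holds any voting interest in Kestrel.
So before the transaction, Zara does not control Kestrel.
After the purchase, Zara holds 51% of Kestrel directly, and Caldera's stake falls to 49%.
Zara holds 51% of Kestrel, so Zara controls Kestrel.
Zara did not control Kestrel before and does after, so the clause is triggered.

Yes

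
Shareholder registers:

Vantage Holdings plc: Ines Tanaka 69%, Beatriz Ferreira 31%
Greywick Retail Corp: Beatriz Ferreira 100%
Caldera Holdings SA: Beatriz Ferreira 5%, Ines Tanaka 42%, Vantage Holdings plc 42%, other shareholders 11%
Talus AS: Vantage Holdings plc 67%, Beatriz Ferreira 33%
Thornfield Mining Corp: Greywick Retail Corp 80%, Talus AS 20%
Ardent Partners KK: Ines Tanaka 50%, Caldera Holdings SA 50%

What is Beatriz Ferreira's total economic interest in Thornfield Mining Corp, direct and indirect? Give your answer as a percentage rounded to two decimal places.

Beatriz reaches Thornfield along 3 paths.
Via Greywick: 100% × 80% = 80%.
Via Vantage → Talus: 31% × 67% × 20% = 4.154%.
Via Talus: 33% × 20% = 6.6%.
Total: 80% + 4.154% + 6.6% = 90.754%.
Rounded: 90.75%.

90.75%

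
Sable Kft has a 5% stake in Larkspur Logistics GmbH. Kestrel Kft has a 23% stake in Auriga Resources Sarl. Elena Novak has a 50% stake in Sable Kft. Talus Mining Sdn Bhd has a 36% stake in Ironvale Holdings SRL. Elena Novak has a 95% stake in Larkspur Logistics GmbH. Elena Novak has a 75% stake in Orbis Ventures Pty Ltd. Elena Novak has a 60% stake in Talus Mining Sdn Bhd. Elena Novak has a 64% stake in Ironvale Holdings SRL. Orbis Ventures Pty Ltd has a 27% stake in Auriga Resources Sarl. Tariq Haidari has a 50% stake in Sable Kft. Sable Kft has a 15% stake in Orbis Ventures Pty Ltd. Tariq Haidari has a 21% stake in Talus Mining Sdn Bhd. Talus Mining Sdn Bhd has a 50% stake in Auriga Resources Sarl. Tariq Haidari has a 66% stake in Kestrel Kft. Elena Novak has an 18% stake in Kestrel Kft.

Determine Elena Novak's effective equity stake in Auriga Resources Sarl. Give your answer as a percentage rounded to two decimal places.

Elena reaches Auriga along 4 paths.
Via Talus: 60% × 50% = 30%.
Via Sable → Orbis: 50% × 15% × 27% = 2.025%.
Via Orbis: 75% × 27% = 20.25%.
Via Kestrel: 18% × 23% = 4.14%.
Total: 30% + 2.025% + 20.25% + 4.14% = 56.415%.
Rounded: 56.42%.

56.42%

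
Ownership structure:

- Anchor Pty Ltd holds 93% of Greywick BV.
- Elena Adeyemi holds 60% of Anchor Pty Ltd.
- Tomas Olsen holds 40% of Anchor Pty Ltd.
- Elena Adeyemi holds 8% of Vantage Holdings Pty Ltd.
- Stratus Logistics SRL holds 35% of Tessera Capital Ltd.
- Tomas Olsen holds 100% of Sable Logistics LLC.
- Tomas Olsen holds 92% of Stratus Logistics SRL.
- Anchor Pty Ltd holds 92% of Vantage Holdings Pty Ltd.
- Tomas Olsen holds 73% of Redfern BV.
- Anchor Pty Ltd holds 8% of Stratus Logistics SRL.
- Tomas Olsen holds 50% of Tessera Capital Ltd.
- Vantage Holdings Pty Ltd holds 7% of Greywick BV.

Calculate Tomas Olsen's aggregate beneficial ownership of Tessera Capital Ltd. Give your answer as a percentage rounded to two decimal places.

Tomas reaches Tessera along 3 paths.
Direct stake: 50% = 50%.
Via Anchor → Stratus: 40% × 8% × 35% = 1.12%.
Via Stratus: 92% × 35% = 32.2%.
Total: 50% + 1.12% + 32.2% = 83.32%.

83.32%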